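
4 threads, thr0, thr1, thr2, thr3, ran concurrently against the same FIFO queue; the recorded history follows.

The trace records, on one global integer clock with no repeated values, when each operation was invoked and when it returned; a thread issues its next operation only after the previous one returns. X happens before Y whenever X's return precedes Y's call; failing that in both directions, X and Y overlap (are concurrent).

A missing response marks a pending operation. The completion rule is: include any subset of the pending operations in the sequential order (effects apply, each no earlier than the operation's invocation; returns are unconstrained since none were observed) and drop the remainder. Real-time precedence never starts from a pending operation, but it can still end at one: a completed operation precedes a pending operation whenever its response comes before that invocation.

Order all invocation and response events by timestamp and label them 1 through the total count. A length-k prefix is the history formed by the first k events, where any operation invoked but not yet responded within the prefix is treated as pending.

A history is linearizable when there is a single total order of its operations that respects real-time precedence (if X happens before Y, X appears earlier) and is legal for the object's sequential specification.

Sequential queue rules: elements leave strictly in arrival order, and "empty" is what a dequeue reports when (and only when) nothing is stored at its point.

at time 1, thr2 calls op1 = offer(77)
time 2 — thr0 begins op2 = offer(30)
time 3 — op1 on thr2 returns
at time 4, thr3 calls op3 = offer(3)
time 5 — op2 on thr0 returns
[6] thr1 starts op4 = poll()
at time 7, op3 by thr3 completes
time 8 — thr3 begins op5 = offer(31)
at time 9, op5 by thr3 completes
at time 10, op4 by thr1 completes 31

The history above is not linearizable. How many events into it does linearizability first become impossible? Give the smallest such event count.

10

one valid order for events 1..9 is op1, op2, op3, op4, op5:
1. op1 offer(77), leaving queue <77>
2. op2 offer(30), leaving queue <77,30>
3. op3 offer(3), leaving queue <77,30,3>
4. op4 poll() (pending, included), leaving queue <30,3>
5. op5 offer(31), leaving queue <30,3,31>
at event 10 (op4's time-10 response) nothing linearizes any more
one such order, op1, op2, op3, op4, op5, breaks at step 4 where op4 poll() → 31 is illegal
one such order, op1, op2, op3, op5, op4, breaks at step 5 where op4 poll() → 31 is illegal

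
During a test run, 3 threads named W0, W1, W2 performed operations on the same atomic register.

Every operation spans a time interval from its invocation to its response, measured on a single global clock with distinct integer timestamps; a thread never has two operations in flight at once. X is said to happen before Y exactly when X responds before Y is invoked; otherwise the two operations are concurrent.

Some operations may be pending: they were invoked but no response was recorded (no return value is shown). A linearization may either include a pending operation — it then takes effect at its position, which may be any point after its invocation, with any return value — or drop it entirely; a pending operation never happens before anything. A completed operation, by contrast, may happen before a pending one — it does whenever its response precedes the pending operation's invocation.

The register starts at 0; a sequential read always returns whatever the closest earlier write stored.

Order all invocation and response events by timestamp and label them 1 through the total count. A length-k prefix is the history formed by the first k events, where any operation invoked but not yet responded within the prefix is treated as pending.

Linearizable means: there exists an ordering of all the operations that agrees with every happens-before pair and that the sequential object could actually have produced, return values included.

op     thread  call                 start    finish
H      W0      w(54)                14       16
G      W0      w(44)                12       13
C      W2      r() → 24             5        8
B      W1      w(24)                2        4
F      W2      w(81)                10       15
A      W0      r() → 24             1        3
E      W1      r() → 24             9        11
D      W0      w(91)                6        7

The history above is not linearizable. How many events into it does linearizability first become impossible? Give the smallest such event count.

11

one valid order for events 1..10 is B, A, C, D:
1. B w(24), leaving value 24
2. A r() → 24, leaving value 24
3. C r() → 24, leaving value 24
4. D w(91), leaving value 91
include event 11 — E responding at 11 — and every candidate order breaks
including or dropping the 1 pending operation (F) in any combination fails
sample order A, B, C, D, E (pending dropped) stalls at step 1 — A r() → 24 has no legal effect
sample order A, B, D, C, E (pending dropped) stalls at step 1 — A r() → 24 has no legal effect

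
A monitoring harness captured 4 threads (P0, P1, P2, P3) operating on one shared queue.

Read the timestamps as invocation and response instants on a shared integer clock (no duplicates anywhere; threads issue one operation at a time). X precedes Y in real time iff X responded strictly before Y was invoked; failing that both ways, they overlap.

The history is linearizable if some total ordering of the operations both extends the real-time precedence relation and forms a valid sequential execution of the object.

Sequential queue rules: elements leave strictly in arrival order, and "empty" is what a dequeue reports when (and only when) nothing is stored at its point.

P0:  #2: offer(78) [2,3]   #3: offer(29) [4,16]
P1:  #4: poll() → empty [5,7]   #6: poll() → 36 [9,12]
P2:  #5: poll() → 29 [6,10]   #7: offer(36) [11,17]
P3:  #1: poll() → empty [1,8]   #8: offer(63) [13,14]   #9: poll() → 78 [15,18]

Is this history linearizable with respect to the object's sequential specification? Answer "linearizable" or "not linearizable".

not linearizable

already the first 10 events (up to #5's response at time 10) admit no linearization; the first 9 still do
4 completed operations, 8 real-time-consistent orders — every queue replay fails
include/drop combinations of the 2 pending operations (#3, #6) were all tried; none helps
take #1, #2, #4, #5 (pending dropped): step 3 already fails, because #4 poll() → empty cannot occur there
take #1, #2, #5, #4 (pending dropped): step 3 already fails, because #5 poll() → 29 cannot occur there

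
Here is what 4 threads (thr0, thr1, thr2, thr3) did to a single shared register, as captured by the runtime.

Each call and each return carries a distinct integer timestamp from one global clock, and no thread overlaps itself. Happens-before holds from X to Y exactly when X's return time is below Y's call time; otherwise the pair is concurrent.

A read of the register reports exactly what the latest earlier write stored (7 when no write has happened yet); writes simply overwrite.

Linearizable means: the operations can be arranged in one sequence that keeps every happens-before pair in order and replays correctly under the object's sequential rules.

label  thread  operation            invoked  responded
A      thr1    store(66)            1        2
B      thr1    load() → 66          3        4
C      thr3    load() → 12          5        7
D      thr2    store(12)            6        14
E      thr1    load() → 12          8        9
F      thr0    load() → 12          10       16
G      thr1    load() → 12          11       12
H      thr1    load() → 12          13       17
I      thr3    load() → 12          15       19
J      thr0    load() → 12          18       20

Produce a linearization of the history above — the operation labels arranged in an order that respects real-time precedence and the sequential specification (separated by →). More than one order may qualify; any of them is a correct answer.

after step 1 (A store(66)): value 66
after step 2 (B load() → 66): value 66
after step 3 (D store(12)): value 12
after step 4 (C load() → 12): value 12
after step 5 (E load() → 12): value 12
after step 6 (F load() → 12): value 12
after step 7 (G load() → 12): value 12
after step 8 (H load() → 12): value 12
after step 9 (I load() → 12): value 12
after step 10 (J load() → 12): value 12

A → B → D → C → E → F → G → H → I → J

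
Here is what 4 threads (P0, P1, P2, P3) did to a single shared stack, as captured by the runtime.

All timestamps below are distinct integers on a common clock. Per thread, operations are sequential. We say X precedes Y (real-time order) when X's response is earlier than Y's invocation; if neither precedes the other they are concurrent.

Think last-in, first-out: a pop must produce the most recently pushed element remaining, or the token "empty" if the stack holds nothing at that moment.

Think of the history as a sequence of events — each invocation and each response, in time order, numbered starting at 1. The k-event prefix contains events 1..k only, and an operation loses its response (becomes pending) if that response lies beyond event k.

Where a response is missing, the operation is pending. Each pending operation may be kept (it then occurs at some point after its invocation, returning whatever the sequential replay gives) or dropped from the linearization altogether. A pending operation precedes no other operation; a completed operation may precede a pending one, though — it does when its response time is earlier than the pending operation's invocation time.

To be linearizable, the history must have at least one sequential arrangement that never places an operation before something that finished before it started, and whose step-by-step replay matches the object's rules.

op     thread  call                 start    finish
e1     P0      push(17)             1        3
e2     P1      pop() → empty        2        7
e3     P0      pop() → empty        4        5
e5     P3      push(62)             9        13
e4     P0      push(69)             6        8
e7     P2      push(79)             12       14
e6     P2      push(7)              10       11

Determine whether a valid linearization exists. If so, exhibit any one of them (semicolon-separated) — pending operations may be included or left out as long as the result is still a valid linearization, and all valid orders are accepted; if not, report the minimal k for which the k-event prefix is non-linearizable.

prefix check: 1..6 passes, 1..7 fails once e2's time-7 response joins
the 3 completed operations admit 3 real-time orders; each fails the stack replay
including or dropping the 1 pending operation (e4) in any combination fails
sample order e1, e2, e3 (pending dropped) stalls at step 2 — e2 pop() → empty has no legal effect
sample order e1, e3, e2 (pending dropped) stalls at step 2 — e3 pop() → empty has no legal effect

not linearizable — minimal violating prefix: 7 events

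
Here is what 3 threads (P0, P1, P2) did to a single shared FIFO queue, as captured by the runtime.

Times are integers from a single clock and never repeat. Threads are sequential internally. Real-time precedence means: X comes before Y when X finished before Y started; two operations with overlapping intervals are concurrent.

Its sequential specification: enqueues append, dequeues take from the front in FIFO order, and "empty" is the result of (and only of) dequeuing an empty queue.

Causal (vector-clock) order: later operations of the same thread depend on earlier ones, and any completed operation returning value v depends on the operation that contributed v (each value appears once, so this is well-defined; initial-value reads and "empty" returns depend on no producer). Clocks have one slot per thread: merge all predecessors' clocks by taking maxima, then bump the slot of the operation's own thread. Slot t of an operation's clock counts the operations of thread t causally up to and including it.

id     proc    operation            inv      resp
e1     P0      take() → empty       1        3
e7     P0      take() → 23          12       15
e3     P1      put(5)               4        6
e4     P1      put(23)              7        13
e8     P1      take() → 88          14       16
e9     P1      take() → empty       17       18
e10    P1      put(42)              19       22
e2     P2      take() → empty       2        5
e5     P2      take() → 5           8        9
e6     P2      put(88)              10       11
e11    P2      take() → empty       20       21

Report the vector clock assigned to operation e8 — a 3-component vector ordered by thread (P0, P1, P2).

e2, invoked 2, has no incoming edges; only P2's bump applies → (0, 0, 1)
e3, invoked 4, has no incoming edges; only P1's bump applies → (0, 1, 0)
e1, invoked 1, has no incoming edges; only P0's bump applies → (1, 0, 0)
merge at e4 (invoked 7): VC(e3)=(0, 1, 0), own-thread bump on P1 → (0, 2, 0)
merge at e5 (invoked 8): VC(e2)=(0, 0, 1), VC(e3)=(0, 1, 0), own-thread bump on P2 → (0, 1, 2)
merge at e6 (invoked 10): VC(e5)=(0, 1, 2), own-thread bump on P2 → (0, 1, 3)
merge at e7 (invoked 12): VC(e1)=(1, 0, 0), VC(e4)=(0, 2, 0), own-thread bump on P0 → (2, 2, 0)
merge at e11 (invoked 20): VC(e6)=(0, 1, 3), own-thread bump on P2 → (0, 1, 4)
merge at e8 (invoked 14): VC(e4)=(0, 2, 0), VC(e6)=(0, 1, 3), own-thread bump on P1 → (0, 3, 3)
merge at e9 (invoked 17): VC(e8)=(0, 3, 3), own-thread bump on P1 → (0, 4, 3)
merge at e10 (invoked 19): VC(e9)=(0, 4, 3), own-thread bump on P1 → (0, 5, 3)
target: VC(e8) = (0, 3, 3)

(0, 3, 3)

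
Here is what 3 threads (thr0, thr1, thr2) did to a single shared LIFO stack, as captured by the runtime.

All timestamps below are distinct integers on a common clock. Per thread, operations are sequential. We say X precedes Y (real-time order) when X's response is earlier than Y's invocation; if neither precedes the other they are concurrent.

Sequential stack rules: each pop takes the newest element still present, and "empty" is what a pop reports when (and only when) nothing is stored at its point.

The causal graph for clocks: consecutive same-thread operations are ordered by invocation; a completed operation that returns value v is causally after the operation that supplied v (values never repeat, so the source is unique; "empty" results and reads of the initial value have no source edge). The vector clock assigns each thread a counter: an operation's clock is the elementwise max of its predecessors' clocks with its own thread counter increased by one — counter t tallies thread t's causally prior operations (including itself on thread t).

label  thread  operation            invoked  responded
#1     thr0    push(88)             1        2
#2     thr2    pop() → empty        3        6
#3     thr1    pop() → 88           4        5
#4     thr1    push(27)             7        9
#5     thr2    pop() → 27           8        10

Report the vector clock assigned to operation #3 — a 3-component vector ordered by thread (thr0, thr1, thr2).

(1, 1, 0)

no predecessors for #2 (invoked 3): thr2 increments from zero → (0, 0, 1)
no predecessors for #1 (invoked 1): thr0 increments from zero → (1, 0, 0)
invoked at 4, #3 merges VC(#1)=(1, 0, 0) and bumps thr1's slot → (1, 1, 0)
invoked at 7, #4 merges VC(#3)=(1, 1, 0) and bumps thr1's slot → (1, 2, 0)
invoked at 8, #5 merges VC(#2)=(0, 0, 1), VC(#4)=(1, 2, 0) and bumps thr2's slot → (1, 2, 2)
target: VC(#3) = (1, 1, 0)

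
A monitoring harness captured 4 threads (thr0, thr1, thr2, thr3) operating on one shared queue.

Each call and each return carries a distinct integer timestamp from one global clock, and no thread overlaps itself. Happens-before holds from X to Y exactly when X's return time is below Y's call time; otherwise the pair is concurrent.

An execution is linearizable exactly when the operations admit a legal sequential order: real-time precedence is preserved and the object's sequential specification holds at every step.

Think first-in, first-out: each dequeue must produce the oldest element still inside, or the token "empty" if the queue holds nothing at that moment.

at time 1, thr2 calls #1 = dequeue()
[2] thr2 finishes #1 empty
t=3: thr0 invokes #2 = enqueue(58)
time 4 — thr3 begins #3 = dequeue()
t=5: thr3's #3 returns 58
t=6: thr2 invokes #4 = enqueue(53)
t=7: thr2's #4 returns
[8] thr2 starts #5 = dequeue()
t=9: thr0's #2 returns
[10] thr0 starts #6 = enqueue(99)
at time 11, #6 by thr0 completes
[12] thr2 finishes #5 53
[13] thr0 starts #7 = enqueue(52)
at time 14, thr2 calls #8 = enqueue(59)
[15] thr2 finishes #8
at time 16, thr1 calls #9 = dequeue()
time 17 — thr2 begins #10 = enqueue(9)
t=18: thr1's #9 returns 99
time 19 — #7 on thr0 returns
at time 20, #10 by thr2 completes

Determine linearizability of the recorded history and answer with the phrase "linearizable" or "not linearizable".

a witness: #1, #2, #3, #4, #5, #6, #7, #8, #9, #10
step 1: #1 dequeue() → empty — queue <>
step 2: #2 enqueue(58) — queue <58>
step 3: #3 dequeue() → 58 — queue <>
step 4: #4 enqueue(53) — queue <53>
step 5: #5 dequeue() → 53 — queue <>
step 6: #6 enqueue(99) — queue <99>
step 7: #7 enqueue(52) — queue <99,52>
step 8: #8 enqueue(59) — queue <99,52,59>
step 9: #9 dequeue() → 99 — queue <52,59>
step 10: #10 enqueue(9) — queue <52,59,9>

linearizable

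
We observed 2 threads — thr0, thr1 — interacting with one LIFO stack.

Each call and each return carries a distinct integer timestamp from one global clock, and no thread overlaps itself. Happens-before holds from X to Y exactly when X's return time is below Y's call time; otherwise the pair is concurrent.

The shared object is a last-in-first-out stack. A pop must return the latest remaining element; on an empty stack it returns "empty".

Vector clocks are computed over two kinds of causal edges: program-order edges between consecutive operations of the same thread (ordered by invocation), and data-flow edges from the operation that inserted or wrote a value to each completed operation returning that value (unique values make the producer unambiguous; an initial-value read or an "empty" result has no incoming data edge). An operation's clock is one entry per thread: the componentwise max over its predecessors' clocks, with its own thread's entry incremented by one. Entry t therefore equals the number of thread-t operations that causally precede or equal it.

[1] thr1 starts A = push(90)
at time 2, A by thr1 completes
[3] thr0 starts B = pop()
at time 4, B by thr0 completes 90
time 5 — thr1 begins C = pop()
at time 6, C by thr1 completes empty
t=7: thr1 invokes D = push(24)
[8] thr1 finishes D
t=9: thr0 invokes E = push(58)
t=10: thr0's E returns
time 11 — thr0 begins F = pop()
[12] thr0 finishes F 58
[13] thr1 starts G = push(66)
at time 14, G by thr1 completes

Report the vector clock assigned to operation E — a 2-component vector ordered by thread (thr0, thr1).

A, invoked 1, has no incoming edges; only thr1's bump applies → (0, 1)
C (invocation 5): componentwise max over VC(A)=(0, 1), +1 at thr1, giving (0, 2)
B (invocation 3): componentwise max over VC(A)=(0, 1), +1 at thr0, giving (1, 1)
D (invocation 7): componentwise max over VC(C)=(0, 2), +1 at thr1, giving (0, 3)
E (invocation 9): componentwise max over VC(B)=(1, 1), +1 at thr0, giving (2, 1)
G (invocation 13): componentwise max over VC(D)=(0, 3), +1 at thr1, giving (0, 4)
F (invocation 11): componentwise max over VC(E)=(2, 1), +1 at thr0, giving (3, 1)
target: VC(E) = (2, 1)

(2, 1)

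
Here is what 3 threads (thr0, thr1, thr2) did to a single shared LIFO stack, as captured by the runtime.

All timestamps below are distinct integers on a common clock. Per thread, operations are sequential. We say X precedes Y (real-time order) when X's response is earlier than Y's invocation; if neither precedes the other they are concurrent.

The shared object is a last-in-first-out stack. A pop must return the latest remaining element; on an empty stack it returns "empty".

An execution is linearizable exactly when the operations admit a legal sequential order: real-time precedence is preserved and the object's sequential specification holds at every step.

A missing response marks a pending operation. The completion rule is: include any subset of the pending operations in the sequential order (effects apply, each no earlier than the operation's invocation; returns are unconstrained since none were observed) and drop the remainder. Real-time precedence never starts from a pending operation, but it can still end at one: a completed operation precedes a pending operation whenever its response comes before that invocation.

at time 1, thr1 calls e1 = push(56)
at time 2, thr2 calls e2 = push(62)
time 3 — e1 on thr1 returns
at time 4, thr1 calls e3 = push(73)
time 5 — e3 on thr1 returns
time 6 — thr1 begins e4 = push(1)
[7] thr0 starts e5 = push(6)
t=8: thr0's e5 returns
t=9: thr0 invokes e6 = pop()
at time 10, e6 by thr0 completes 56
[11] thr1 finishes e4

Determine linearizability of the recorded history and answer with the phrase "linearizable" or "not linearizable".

not linearizable

the violation lands at event 10, e6's response at time 10: events 1..9 linearize, events 1..10 do not
the sole real-time-consistent order of 4 completed operations fails the LIFO stack replay
completion choices over the 2 pending operations (e2, e4) were checked; none helps
take e1, e3, e5, e6 (pending dropped): step 4 already fails, because e6 pop() → 56 cannot occur there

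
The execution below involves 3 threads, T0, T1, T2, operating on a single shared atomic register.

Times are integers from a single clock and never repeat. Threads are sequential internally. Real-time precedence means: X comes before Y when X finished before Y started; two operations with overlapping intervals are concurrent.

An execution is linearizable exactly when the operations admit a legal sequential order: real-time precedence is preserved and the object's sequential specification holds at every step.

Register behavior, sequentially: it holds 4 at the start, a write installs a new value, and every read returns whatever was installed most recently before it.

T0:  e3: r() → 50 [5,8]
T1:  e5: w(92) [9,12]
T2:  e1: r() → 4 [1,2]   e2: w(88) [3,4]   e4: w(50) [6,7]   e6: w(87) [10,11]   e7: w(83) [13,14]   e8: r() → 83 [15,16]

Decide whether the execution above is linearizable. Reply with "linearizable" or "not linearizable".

linearizable

witness order: e1, e2, e4, e3, e5, e6, e7, e8
after step 1 (e1 r() → 4): value 4
after step 2 (e2 w(88)): value 88
after step 3 (e4 w(50)): value 50
after step 4 (e3 r() → 50): value 50
after step 5 (e5 w(92)): value 92
after step 6 (e6 w(87)): value 87
after step 7 (e7 w(83)): value 83
after step 8 (e8 r() → 83): value 83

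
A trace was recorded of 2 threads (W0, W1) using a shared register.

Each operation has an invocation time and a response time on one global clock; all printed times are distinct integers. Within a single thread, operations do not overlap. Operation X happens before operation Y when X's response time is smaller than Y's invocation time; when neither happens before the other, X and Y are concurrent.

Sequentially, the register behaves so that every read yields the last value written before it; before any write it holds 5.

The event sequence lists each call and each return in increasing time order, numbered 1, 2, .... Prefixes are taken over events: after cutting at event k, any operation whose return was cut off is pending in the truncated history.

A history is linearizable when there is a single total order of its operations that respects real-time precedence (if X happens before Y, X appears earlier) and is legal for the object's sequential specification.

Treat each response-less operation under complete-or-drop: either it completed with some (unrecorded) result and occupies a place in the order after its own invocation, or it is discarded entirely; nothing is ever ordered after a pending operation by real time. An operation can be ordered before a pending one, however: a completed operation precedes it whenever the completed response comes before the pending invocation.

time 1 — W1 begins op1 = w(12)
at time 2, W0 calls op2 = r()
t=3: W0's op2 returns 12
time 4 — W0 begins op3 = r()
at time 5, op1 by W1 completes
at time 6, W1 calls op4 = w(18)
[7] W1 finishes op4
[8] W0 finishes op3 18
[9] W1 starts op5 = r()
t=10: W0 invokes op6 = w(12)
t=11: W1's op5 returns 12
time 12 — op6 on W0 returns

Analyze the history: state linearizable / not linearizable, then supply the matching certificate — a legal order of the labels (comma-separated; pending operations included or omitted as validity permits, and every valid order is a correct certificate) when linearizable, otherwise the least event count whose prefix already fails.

after step 1 (op1 w(12)): value 12
after step 2 (op2 r() → 12): value 12
after step 3 (op4 w(18)): value 18
after step 4 (op3 r() → 18): value 18
after step 5 (op6 w(12)): value 12
after step 6 (op5 r() → 12): value 12

linearizable — witness: op1, op2, op4, op3, op6, op5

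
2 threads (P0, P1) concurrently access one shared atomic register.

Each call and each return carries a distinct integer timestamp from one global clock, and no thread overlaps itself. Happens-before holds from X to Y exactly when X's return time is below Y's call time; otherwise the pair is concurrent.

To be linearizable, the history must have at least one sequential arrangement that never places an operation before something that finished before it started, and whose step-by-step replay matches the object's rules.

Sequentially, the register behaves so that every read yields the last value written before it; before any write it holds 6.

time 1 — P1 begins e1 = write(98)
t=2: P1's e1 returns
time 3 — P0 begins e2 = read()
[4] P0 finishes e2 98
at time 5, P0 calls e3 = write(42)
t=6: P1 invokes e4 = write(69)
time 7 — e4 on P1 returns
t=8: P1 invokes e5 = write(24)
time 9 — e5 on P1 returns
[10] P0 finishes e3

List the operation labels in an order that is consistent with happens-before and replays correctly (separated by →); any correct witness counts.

e1 → e2 → e3 → e4 → e5

step 1: e1 write(98) — value 98
step 2: e2 read() → 98 — value 98
step 3: e3 write(42) — value 42
step 4: e4 write(69) — value 69
step 5: e5 write(24) — value 24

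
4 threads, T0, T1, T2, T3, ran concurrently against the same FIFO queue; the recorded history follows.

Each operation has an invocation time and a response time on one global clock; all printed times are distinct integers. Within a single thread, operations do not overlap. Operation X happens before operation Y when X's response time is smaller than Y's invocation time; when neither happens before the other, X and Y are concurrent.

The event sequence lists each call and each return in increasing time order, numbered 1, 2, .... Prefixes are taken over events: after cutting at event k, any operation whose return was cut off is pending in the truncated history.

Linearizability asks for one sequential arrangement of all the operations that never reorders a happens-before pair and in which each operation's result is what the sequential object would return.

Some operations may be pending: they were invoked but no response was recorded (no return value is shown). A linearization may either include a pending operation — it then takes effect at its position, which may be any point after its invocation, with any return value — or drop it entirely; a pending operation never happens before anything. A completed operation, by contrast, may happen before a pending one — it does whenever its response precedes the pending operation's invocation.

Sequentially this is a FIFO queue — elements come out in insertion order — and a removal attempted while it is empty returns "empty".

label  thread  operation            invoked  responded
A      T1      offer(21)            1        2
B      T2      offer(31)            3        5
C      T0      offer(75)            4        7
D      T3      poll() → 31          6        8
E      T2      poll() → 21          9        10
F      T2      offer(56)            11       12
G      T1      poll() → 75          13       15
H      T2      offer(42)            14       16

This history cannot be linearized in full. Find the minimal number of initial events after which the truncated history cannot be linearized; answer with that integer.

events 1..7 are still linearizable — one witness is A, B, C:
1. A offer(21), leaving queue <21>
2. B offer(31), leaving queue <21,31>
3. C offer(75), leaving queue <21,31,75>
with event 8 included (D responding at time 8), all real-time-consistent orders fail
one such order, A, B, C, D, breaks at step 4 where D poll() → 31 is illegal
one such order, A, B, D, C, breaks at step 3 where D poll() → 31 is illegal

8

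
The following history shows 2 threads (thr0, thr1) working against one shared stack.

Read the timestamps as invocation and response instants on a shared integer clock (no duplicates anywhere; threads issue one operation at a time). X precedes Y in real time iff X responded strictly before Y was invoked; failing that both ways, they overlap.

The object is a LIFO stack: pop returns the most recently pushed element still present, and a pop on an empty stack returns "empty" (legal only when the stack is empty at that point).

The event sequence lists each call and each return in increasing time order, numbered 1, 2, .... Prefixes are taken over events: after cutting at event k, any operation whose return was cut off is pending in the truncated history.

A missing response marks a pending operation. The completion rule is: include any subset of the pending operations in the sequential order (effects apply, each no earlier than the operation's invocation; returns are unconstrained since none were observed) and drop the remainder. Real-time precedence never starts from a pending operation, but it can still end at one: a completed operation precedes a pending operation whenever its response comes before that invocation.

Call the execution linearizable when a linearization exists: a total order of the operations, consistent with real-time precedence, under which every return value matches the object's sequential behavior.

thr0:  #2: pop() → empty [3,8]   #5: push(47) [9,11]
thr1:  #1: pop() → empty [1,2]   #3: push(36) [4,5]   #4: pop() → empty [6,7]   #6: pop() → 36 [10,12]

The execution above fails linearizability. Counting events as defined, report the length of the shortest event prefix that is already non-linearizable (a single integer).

events 1..7 are still linearizable — one witness is #1, #3, #2, #4:
step 1: #1 pop() → empty — stack <>
step 2: #3 push(36) — stack <36>
step 3: #2 pop() (pending, included) — stack <>
step 4: #4 pop() → empty — stack <>
once event 8 joins (#2's response, time 8), exhaustive search finds no witness
one such order, #1, #2, #3, #4, breaks at step 4 where #4 pop() → empty is illegal
one such order, #1, #3, #2, #4, breaks at step 3 where #2 pop() → empty is illegal

8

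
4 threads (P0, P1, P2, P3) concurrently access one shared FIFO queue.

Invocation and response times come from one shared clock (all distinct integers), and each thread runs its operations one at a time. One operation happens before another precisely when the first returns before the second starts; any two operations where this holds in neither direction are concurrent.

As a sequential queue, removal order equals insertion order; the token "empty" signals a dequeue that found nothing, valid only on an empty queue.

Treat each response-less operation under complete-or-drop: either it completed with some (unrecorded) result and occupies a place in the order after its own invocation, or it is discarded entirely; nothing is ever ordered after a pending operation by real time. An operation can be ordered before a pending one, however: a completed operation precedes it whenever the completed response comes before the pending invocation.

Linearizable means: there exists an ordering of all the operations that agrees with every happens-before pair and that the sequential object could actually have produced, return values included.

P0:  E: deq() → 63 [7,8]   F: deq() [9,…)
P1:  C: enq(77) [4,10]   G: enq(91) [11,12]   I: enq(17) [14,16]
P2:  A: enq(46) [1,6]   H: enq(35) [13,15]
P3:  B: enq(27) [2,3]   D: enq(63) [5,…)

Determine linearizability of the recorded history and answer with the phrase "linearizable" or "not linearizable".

already the first 8 events (up to E's response at time 8) admit no linearization; the first 7 still do
all 2 real-time-respecting orders fail — 3 completed FIFO queue operations, no legal replay
no escape via the 2 pending operations (C, D): every completion choice fails
take A, B, E (pending dropped): step 3 already fails, because E deq() → 63 cannot occur there
take B, A, E (pending dropped): step 3 already fails, because E deq() → 63 cannot occur there

not linearizable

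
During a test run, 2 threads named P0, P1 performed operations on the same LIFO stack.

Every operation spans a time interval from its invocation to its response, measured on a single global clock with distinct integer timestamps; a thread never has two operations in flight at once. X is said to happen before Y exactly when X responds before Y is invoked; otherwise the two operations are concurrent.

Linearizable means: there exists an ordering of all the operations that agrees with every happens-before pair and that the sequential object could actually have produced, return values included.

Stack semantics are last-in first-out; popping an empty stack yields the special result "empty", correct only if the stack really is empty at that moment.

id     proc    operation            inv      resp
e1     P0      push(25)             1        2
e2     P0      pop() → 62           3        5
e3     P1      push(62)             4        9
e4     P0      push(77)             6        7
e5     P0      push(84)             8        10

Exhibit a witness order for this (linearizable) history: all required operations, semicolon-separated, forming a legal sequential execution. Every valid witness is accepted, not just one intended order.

e1; e3; e2; e4; e5

after step 1 (e1 push(25)): stack <25>
after step 2 (e3 push(62)): stack <25,62>
after step 3 (e2 pop() → 62): stack <25>
after step 4 (e4 push(77)): stack <25,77>
after step 5 (e5 push(84)): stack <25,77,84>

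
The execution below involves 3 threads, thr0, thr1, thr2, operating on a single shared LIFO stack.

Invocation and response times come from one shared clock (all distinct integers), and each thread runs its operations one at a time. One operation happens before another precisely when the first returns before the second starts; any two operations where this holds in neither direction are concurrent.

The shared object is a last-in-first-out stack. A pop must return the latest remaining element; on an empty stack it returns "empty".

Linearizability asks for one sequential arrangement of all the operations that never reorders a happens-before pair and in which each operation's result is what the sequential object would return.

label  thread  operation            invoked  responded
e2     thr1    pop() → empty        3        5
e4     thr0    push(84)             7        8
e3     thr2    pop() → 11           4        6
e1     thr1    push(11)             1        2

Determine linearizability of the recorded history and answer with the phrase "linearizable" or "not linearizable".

witness order: e1, e3, e2, e4
1. e1 push(11), leaving stack <11>
2. e3 pop() → 11, leaving stack <>
3. e2 pop() → empty, leaving stack <>
4. e4 push(84), leaving stack <84>

linearizable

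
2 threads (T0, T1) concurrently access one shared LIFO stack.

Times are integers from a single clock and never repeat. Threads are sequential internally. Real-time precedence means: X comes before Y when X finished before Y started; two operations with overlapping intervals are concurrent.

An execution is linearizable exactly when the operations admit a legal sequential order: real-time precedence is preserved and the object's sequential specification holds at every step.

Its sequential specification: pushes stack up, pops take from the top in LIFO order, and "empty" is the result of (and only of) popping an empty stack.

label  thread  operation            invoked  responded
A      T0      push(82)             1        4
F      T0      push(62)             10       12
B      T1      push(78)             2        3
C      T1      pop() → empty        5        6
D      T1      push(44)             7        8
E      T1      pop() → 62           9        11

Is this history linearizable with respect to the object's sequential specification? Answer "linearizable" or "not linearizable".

not linearizable

prefix check: 1..5 passes, 1..6 fails once C's time-6 response joins
all 2 real-time-respecting orders fail — 3 completed LIFO stack operations, no legal replay
e.g. A, B, C: illegal at step 3, since C pop() → empty cannot apply there
e.g. B, A, C: illegal at step 3, since C pop() → empty cannot apply there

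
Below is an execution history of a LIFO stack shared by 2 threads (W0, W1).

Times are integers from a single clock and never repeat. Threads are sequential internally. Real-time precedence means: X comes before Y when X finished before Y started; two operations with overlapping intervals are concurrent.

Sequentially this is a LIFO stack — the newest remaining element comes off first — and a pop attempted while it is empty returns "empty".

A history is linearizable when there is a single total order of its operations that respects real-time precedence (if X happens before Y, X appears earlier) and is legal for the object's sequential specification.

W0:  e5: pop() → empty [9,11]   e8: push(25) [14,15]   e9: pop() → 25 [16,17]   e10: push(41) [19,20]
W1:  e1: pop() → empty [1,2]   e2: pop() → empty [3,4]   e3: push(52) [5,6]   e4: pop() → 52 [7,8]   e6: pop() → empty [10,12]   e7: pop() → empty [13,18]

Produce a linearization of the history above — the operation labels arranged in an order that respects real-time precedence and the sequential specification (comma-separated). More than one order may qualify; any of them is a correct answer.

e1, e2, e3, e4, e5, e6, e7, e8, e9, e10

1. e1 pop() → empty, leaving stack <>
2. e2 pop() → empty, leaving stack <>
3. e3 push(52), leaving stack <52>
4. e4 pop() → 52, leaving stack <>
5. e5 pop() → empty, leaving stack <>
6. e6 pop() → empty, leaving stack <>
7. e7 pop() → empty, leaving stack <>
8. e8 push(25), leaving stack <25>
9. e9 pop() → 25, leaving stack <>
10. e10 push(41), leaving stack <41>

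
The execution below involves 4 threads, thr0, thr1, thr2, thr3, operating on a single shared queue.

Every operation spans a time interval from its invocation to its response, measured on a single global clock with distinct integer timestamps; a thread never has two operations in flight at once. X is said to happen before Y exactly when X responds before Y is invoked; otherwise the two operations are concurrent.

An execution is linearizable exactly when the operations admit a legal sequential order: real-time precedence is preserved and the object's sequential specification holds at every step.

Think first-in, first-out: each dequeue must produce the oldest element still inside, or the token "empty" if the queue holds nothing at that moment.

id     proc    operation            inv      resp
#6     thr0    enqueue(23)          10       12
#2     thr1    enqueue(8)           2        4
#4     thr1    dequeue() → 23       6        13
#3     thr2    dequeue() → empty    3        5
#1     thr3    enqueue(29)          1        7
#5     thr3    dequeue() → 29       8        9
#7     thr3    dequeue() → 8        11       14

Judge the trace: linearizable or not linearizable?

witness order: #3, #1, #2, #5, #6, #7, #4
step 1: #3 dequeue() → empty — queue <>
step 2: #1 enqueue(29) — queue <29>
step 3: #2 enqueue(8) — queue <29,8>
step 4: #5 dequeue() → 29 — queue <8>
step 5: #6 enqueue(23) — queue <8,23>
step 6: #7 dequeue() → 8 — queue <23>
step 7: #4 dequeue() → 23 — queue <>

linearizable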